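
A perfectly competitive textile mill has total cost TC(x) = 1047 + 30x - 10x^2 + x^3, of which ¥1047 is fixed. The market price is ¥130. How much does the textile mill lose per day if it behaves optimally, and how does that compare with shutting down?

AVC = 30 - 10x + x^2 has its minimum ¥5 at x = 5; price ¥130 clears that bar, so the firm operates.
With MC = 30 - 20x + 3x^2, P = MC on the upward-sloping part at x* = 10.
TR = 130·10 = 1300. TC = 1047 + 300 = 1347. Profit = 1300 − 1347 = -¥47.
That loss of ¥47 beats the ¥1047 the firm would lose by shutting down; producing recovers ¥1000 of fixed cost.

Profit = -¥47 at x = 10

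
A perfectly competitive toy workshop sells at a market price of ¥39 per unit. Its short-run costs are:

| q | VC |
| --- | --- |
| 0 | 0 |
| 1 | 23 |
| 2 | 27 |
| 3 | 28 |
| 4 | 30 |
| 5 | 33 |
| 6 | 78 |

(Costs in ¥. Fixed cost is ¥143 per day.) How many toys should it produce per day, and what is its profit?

Profit at each row (π = 39q − TC): q=0: -143; q=1: -127; q=2: -92; q=3: -54; q=4: -17; q=5: 19; q=6: 13.
Profit is maximized at q = 5. AVC there is 33/5 = ¥6.60 ≤ P, so producing beats shutting down (which would give -¥143).

q = 5; profit = ¥19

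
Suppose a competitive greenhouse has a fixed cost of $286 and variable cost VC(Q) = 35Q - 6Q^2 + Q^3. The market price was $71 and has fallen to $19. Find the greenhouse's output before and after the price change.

Output falls from 6 to 0 (the firm shuts down)

AVC = 35 - 6Q + Q^2, minimized at Q = 3 where min AVC = $26. MC = 35 - 12Q + 3Q^2.
At P = $71 ≥ min AVC, set P = MC on the rising branch: Q = 6.
At P = $19 < min AVC = $26, price no longer covers variable cost at any output, so the firm shuts down: Q = 0.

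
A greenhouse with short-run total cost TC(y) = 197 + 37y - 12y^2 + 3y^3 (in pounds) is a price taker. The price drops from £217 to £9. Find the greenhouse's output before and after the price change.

MC = 37 - 24y + 9y^2; the shutdown threshold is min AVC = £25 (at y = 2).
At P = £217 ≥ min AVC, set P = MC on the rising branch: y = 6.
At P = £9 < min AVC = £25, price no longer covers variable cost at any output, so the firm shuts down: y = 0.

Output falls from 6 to 0 (the firm shuts down)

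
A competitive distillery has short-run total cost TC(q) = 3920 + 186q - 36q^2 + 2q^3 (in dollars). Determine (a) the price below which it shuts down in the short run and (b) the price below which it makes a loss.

Shutdown price = $24; break-even price = $354

Shutdown price = min AVC. AVC = 186 - 36q + 2q^2, with vertex at q = 9 and minimum $24.
ATC = 3920/q + 186 - 36q + 2q^2. Setting dATC/dq = −3920/q^2 − 36 + 4q = 0 gives q = 14 (since 4·14^3 − 36·14^2 = 3920).
min ATC = 3920/14 + 186 − 36·14 + 2·14^2 = $354. That is the break-even price.
For $24 ≤ P < $354 the firm produces at a loss; below $24 it shuts down.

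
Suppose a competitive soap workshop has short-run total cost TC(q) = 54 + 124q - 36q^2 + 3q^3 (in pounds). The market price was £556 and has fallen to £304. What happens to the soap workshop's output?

Output falls from 12 to 10

MC = 124 - 72q + 9q^2; the shutdown threshold is min AVC = £16 (at q = 6).
With P = £556 above the shutdown price, P = MC gives q = 12.
At P = £304 ≥ min AVC, set P = MC: q = 10. The firm stays open but cuts output.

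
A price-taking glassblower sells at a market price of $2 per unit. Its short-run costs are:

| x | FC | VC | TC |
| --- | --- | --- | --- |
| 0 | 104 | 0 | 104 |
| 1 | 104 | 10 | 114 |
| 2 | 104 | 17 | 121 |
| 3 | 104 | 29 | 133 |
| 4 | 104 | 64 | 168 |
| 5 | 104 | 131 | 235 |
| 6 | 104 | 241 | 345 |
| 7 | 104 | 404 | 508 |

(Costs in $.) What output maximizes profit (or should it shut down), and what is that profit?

Profit at each row (π = 2x − TC): x=0: -104; x=1: -112; x=2: -117; x=3: -127; x=4: -160; x=5: -225; x=6: -333; x=7: -494.
Profit is highest at x = 0. Equivalently, the lowest AVC in the table is 17/2 ≈ $8.50 at x = 2, and P = $2 falls below it — price never covers variable cost, so the firm shuts down and loses only its fixed cost.

x = 0 (shut down); profit = -$104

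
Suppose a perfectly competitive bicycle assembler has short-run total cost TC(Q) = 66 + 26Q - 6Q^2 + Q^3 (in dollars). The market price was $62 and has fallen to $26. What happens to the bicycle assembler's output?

MC = 26 - 12Q + 3Q^2; the shutdown threshold is min AVC = $17 (at Q = 3).
With P = $62 above the shutdown price, P = MC gives Q = 6.
At P = $26 ≥ min AVC, set P = MC: Q = 4. The firm stays open but cuts output.

Output falls from 6 to 4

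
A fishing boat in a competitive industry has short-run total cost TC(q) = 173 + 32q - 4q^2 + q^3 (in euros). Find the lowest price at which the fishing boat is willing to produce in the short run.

€28 per unit

The shutdown price is the minimum of AVC. VC = 32q - 4q^2 + q^3, so AVC = 32 - 4q + q^2.
dAVC/dq = -4 + 2q = 0 gives q = 2. min AVC = 32 - 4·2 + 2^2 = 28.
For P < €28 the firm produces nothing.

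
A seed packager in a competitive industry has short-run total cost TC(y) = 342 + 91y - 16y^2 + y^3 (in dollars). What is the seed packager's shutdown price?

$27 per unit

Short-run supply begins at min AVC. From VC = 91y - 16y^2 + y^3, AVC = 91 - 16y + y^2.
At the minimum of AVC, MC = AVC. MC = 91 - 32y + 3y^2; setting MC = AVC gives 2y^2 - 16y = 0, so y = 8. min AVC = 27.
For P < $27 the firm produces nothing.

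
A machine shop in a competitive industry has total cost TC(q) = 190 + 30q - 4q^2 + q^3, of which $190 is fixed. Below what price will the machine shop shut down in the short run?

Short-run supply begins at min AVC. From VC = 30q - 4q^2 + q^3, AVC = 30 - 4q + q^2.
dAVC/dq = -4 + 2q = 0 gives q = 2. min AVC = 30 - 4·2 + 2^2 = 26.
For P < $26 the firm produces nothing.

$26 per unit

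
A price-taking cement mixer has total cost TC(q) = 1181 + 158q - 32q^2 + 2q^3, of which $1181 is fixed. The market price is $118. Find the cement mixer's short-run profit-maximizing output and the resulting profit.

Profit = -$381 at q = 10

AVC = 158 - 32q + 2q^2; min AVC = $30 at q = 8. Since P = $118 ≥ min AVC, the firm produces.
With MC = 158 - 64q + 6q^2, P = MC on the upward-sloping part at q* = 10.
TR = 118·10 = 1180. TC = 1181 + 380 = 1561. Profit = 1180 − 1561 = -$381.
That loss of $381 beats the $1181 the firm would lose by shutting down; producing recovers $800 of fixed cost.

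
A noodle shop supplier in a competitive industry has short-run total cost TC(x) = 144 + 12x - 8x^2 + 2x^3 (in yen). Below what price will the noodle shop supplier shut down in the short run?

The firm shuts down when price falls below the minimum of average variable cost. AVC = VC/x = 12 - 8x + 2x^2.
At the minimum of AVC, MC = AVC. MC = 12 - 16x + 6x^2; setting MC = AVC gives 4x^2 - 8x = 0, so x = 2. min AVC = 4.
For P < ¥4 the firm produces nothing.

¥4 per unit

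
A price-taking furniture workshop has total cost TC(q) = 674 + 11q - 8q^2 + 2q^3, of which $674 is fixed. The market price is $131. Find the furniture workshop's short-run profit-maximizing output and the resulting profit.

Profit = -$98 at q = 6

AVC = 11 - 8q + 2q^2; min AVC = $3 at q = 2. Since P = $131 ≥ min AVC, the firm produces.
MC = 11 - 16q + 6q^2. Setting P = MC and taking the root on the rising branch gives q* = 6.
TR = 131·6 = 786. TC = 674 + 210 = 884. Profit = 786 − 884 = -$98.
By producing, the firm covers all variable cost plus $576 of fixed cost; shutting down would lose the full $674.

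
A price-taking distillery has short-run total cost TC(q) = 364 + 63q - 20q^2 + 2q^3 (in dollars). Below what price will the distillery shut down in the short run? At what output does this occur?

The firm shuts down when price falls below the minimum of average variable cost. AVC = VC/q = 63 - 20q + 2q^2.
At the minimum of AVC, MC = AVC. MC = 63 - 40q + 6q^2; setting MC = AVC gives 4q^2 - 20q = 0, so q = 5. min AVC = 13.
The firm shuts down for any P below $13.

$13 per unit, at q = 5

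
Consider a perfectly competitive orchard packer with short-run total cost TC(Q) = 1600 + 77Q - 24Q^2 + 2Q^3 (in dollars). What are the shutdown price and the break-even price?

Shutdown price = $5; break-even price = $197

AVC = 77 - 24Q + 2Q^2; minimized at Q = 6, giving min AVC = $5. That is the shutdown price.
ATC = 1600/Q + 77 - 24Q + 2Q^2. Setting dATC/dQ = −1600/Q^2 − 24 + 4Q = 0 gives Q = 10 (since 4·10^3 − 24·10^2 = 1600).
min ATC = 1600/10 + 77 − 24·10 + 2·10^2 = $197. That is the break-even price.
Between these two prices the firm operates at a loss; above $197 it earns a profit.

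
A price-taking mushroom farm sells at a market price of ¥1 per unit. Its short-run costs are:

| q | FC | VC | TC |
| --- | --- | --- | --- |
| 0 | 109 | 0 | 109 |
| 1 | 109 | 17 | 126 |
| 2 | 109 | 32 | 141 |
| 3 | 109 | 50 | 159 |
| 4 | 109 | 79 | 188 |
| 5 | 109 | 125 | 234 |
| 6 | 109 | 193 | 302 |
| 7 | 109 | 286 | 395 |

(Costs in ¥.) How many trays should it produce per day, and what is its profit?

q = 0 (shut down); profit = -¥109

Profit at each row (π = 1q − TC): q=0: -109; q=1: -125; q=2: -139; q=3: -156; q=4: -184; q=5: -229; q=6: -296; q=7: -388.
Profit is highest at q = 0. Equivalently, the lowest AVC in the table is 32/2 ≈ ¥16 at q = 2, and P = ¥1 falls below it — price never covers variable cost, so the firm shuts down and loses only its fixed cost.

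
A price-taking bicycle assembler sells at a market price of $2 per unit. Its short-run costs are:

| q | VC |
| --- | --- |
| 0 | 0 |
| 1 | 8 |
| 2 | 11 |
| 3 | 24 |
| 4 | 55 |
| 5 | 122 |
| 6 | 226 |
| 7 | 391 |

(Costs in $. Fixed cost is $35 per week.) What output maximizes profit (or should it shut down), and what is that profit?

Profit at each row (π = 2q − TC): q=0: -35; q=1: -41; q=2: -42; q=3: -53; q=4: -82; q=5: -147; q=6: -249; q=7: -412.
Profit is highest at q = 0. Equivalently, the lowest AVC in the table is 11/2 ≈ $5.50 at q = 2, and P = $2 falls below it — price never covers variable cost, so the firm shuts down and loses only its fixed cost.

q = 0 (shut down); profit = -$35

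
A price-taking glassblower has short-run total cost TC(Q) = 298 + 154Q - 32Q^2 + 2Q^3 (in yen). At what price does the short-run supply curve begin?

The firm shuts down when price falls below the minimum of average variable cost. AVC = VC/Q = 154 - 32Q + 2Q^2.
dAVC/dQ = -32 + 4Q = 0 gives Q = 8. min AVC = 154 - 32·8 + 2·8^2 = 26.
The firm shuts down for any P below ¥26.

¥26 per unit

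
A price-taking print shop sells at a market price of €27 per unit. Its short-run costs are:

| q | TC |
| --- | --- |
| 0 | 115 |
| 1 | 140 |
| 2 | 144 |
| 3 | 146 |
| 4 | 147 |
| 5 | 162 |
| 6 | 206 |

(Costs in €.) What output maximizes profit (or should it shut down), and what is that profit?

q = 5; profit = -€27

Tabulate TR − TC: q=0: -115; q=1: -113; q=2: -90; q=3: -65; q=4: -39; q=5: -27; q=6: -44.
Profit is maximized at q = 5. AVC there is 47/5 = €9.40 ≤ P, so producing beats shutting down (which would give -€115).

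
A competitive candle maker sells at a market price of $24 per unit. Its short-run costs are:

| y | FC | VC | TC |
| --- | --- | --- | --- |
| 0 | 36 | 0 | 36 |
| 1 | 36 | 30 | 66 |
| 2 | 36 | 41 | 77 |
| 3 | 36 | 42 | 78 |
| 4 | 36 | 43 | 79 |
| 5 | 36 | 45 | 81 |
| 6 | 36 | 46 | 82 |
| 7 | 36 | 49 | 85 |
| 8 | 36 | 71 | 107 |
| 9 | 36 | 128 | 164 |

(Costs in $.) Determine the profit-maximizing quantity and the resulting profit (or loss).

y = 8; profit = $85

Compute π = P·y − TC at each output: y=0: -36; y=1: -42; y=2: -29; y=3: -6; y=4: 17; y=5: 39; y=6: 62; y=7: 83; y=8: 85; y=9: 52.
Profit is maximized at y = 8. AVC there is 71/8 = $8.88 ≤ P, so producing beats shutting down (which would give -$36).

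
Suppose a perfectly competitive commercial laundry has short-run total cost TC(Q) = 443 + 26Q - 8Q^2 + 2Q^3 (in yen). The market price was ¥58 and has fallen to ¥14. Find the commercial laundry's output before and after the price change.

MC = 26 - 16Q + 6Q^2; the shutdown threshold is min AVC = ¥18 (at Q = 2).
With P = ¥58 above the shutdown price, P = MC gives Q = 4.
At P = ¥14 < min AVC = ¥18, price no longer covers variable cost at any output, so the firm shuts down: Q = 0.

Output falls from 4 to 0 (the firm shuts down)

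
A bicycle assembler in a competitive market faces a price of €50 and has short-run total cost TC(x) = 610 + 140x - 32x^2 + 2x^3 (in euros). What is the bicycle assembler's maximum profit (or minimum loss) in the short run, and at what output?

Profit = -€286 at x = 9

AVC = 140 - 32x + 2x^2; min AVC = €12 at x = 8. Since P = €50 ≥ min AVC, the firm produces.
With MC = 140 - 64x + 6x^2, P = MC on the upward-sloping part at x* = 9.
TR = 50·9 = 450. TC = 610 + 126 = 736. Profit = 450 − 736 = -€286.
Shutting down would mean losing the fixed cost of €610, so operating at a loss of €286 is better by €324.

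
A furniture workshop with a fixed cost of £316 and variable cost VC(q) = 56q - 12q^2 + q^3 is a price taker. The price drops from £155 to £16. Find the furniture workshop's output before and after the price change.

AVC = 56 - 12q + q^2, minimized at q = 6 where min AVC = £20. MC = 56 - 24q + 3q^2.
At P = £155 ≥ min AVC, set P = MC on the rising branch: q = 11.
At P = £16 < min AVC = £20, price no longer covers variable cost at any output, so the firm shuts down: q = 0.

Output falls from 11 to 0 (the firm shuts down)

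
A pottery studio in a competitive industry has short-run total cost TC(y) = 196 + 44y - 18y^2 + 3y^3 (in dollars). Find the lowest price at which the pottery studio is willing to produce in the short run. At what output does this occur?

The shutdown price is the minimum of AVC. VC = 44y - 18y^2 + 3y^3, so AVC = 44 - 18y + 3y^2.
At the minimum of AVC, MC = AVC. MC = 44 - 36y + 9y^2; setting MC = AVC gives 6y^2 - 18y = 0, so y = 3. min AVC = 17.
The firm shuts down for any P below $17.

$17 per unit, at y = 3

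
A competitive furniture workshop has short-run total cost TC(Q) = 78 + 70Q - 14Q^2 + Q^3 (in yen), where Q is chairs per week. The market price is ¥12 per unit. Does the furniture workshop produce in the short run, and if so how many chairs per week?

Shut down

Strip out fixed cost: VC = 70Q - 14Q^2 + Q^3. Then AVC = 70 - 14Q + Q^2 and MC = 70 - 28Q + 3Q^2.
AVC hits its minimum where MC = AVC, at Q = 7, giving min AVC = 70 - 14·7 + 7^2 = ¥21.
P = ¥12 lies below min AVC = ¥21; no output level covers variable cost.
Shutting down limits the loss to fixed cost, ¥78.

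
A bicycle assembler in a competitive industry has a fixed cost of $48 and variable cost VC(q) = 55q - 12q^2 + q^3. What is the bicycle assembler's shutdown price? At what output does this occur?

The shutdown price is the minimum of AVC. VC = 55q - 12q^2 + q^3, so AVC = 55 - 12q + q^2.
At the minimum of AVC, MC = AVC. MC = 55 - 24q + 3q^2; setting MC = AVC gives 2q^2 - 12q = 0, so q = 6. min AVC = 19.
The firm shuts down for any P below $19.

$19 per unit, at q = 6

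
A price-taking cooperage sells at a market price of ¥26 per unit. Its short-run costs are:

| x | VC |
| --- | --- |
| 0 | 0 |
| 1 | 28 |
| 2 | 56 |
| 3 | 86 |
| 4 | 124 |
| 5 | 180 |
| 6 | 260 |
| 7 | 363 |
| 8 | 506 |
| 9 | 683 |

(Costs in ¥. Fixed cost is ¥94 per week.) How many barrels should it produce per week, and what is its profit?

x = 0 (shut down); profit = -¥94

Tabulate TR − TC: x=0: -94; x=1: -96; x=2: -98; x=3: -102; x=4: -114; x=5: -144; x=6: -198; x=7: -275; x=8: -392; x=9: -543.
Profit is highest at x = 0. Equivalently, the lowest AVC in the table is 28/1 ≈ ¥28 at x = 1, and P = ¥26 falls below it — price never covers variable cost, so the firm shuts down and loses only its fixed cost.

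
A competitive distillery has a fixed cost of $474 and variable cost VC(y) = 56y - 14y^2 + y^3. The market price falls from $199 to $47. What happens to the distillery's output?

AVC = 56 - 14y + y^2, minimized at y = 7 where min AVC = $7. MC = 56 - 28y + 3y^2.
At P = $199 ≥ min AVC, set P = MC on the rising branch: y = 13.
At P = $47 ≥ min AVC, set P = MC: y = 9. The firm stays open but cuts output.

Output falls from 13 to 9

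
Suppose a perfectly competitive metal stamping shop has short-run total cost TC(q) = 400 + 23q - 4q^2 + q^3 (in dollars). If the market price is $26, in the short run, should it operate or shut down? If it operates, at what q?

Produce at q = 3

Strip out fixed cost: VC = 23q - 4q^2 + q^3. Then AVC = 23 - 4q + q^2 and MC = 23 - 8q + 3q^2.
AVC hits its minimum where MC = AVC, at q = 2, giving min AVC = 23 - 4·2 + 2^2 = $19.
Because $26 ≥ $19, revenue can cover variable cost; the firm operates.
Set P = MC: 26 = 23 - 8q + 3q^2 → -3 - 8q + 3q^2 = 0. The roots are q = -1/3 and q = 3; the profit-maximizing output is on the rising part of MC, so q* = 3.
Check: AVC at q = 3 is $20 ≤ P, so revenue covers variable cost.
Profit = P·q − TC = 26·3 − 460 = -$382, a loss, but smaller than the $400 fixed cost the firm would lose by shutting down.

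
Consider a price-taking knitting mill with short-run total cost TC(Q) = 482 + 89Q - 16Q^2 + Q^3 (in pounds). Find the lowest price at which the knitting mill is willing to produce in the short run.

The shutdown price is the minimum of AVC. VC = 89Q - 16Q^2 + Q^3, so AVC = 89 - 16Q + Q^2.
dAVC/dQ = -16 + 2Q = 0 gives Q = 8. min AVC = 89 - 16·8 + 8^2 = 25.
So the shutdown price is £25.

£25 per unit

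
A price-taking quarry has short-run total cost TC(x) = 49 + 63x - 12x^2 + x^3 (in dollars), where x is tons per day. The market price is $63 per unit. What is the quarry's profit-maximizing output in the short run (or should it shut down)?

Variable cost is VC = 63x - 12x^2 + x^3, so AVC = VC/x = 63 - 12x + x^2 and MC = dTC/dx = 63 - 24x + 3x^2.
The AVC parabola has its vertex at x = 12/2 = 6, where AVC = 63 - 12·6 + 6^2 = $27.
Because $63 ≥ $27, revenue can cover variable cost; the firm operates.
Solving P = MC: -24x + 3x^2 = 0 ⇒ x = 0 or 8. On the upward-sloping branch, x* = 8.
Check: AVC at x = 8 is $31 ≤ P, so revenue covers variable cost.
Profit = P·x − TC = 63·8 − 297 = $207.

Produce at x = 8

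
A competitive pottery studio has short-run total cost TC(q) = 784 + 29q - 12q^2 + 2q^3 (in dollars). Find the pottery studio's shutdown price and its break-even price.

Shutdown price = $11; break-even price = $155

Shutdown price = min AVC. AVC = 29 - 12q + 2q^2, with vertex at q = 3 and minimum $11.
ATC = 784/q + 29 - 12q + 2q^2. Setting dATC/dq = −784/q^2 − 12 + 4q = 0 gives q = 7 (since 4·7^3 − 12·7^2 = 784).
min ATC = 784/7 + 29 − 12·7 + 2·7^2 = $155. That is the break-even price.
Between these two prices the firm operates at a loss; above $155 it earns a profit.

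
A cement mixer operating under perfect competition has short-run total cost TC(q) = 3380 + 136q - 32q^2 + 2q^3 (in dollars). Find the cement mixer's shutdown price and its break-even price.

Shutdown price = min AVC. AVC = 136 - 32q + 2q^2, with vertex at q = 8 and minimum $8.
ATC = 3380/q + 136 - 32q + 2q^2. Setting dATC/dq = −3380/q^2 − 32 + 4q = 0 gives q = 13 (since 4·13^3 − 32·13^2 = 3380).
min ATC = 3380/13 + 136 − 32·13 + 2·13^2 = $318. That is the break-even price.
For $8 ≤ P < $318 the firm produces at a loss; below $8 it shuts down.

Shutdown price = $8; break-even price = $318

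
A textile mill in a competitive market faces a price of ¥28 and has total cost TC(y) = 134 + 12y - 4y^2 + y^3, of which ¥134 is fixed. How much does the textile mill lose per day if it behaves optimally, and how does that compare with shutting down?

AVC = 12 - 4y + y^2; min AVC = ¥8 at y = 2. Since P = ¥28 ≥ min AVC, the firm produces.
With MC = 12 - 8y + 3y^2, P = MC on the upward-sloping part at y* = 4.
TR = 28·4 = 112. TC = 134 + 48 = 182. Profit = 112 − 182 = -¥70.
Shutting down would mean losing the fixed cost of ¥134, so operating at a loss of ¥70 is better by ¥64.

Profit = -¥70 at y = 4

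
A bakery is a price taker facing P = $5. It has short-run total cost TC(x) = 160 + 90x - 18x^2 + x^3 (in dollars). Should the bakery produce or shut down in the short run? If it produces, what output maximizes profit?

From TC, MC = TC'(x) = 90 - 36x + 3x^2 and AVC = VC/x = 90 - 18x + x^2.
The AVC parabola has its vertex at x = 18/2 = 9, where AVC = 90 - 18·9 + 9^2 = $9.
P = $5 lies below min AVC = $9; no output level covers variable cost.
Shutting down limits the loss to fixed cost, $160.

Shut down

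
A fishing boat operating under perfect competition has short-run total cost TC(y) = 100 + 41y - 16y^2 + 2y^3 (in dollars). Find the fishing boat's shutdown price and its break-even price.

Shutdown price = $9; break-even price = $31

AVC = 41 - 16y + 2y^2; minimized at y = 4, giving min AVC = $9. That is the shutdown price.
ATC = 100/y + 41 - 16y + 2y^2. Setting dATC/dy = −100/y^2 − 16 + 4y = 0 gives y = 5 (since 4·5^3 − 16·5^2 = 100).
min ATC = 100/5 + 41 − 16·5 + 2·5^2 = $31. That is the break-even price.
Between these two prices the firm operates at a loss; above $31 it earns a profit.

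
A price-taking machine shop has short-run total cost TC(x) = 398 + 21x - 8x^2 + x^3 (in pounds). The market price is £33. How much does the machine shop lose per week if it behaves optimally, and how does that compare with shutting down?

AVC = 21 - 8x + x^2; min AVC = £5 at x = 4. Since P = £33 ≥ min AVC, the firm produces.
With MC = 21 - 16x + 3x^2, P = MC on the upward-sloping part at x* = 6.
TR = 33·6 = 198. TC = 398 + 54 = 452. Profit = 198 − 452 = -£254.
By producing, the firm covers all variable cost plus £144 of fixed cost; shutting down would lose the full £398.

Profit = -£254 at x = 6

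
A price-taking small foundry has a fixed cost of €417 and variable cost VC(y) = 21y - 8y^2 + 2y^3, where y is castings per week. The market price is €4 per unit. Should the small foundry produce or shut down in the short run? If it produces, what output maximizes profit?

Shut down

From TC, MC = TC'(y) = 21 - 16y + 6y^2 and AVC = VC/y = 21 - 8y + 2y^2.
AVC is minimized where dAVC/dy = -8 + 4y = 0, at y = 2; min AVC = 21 - 8·2 + 2·2^2 = €13.
With P < min AVC (€4 < €13), every unit sold adds to the loss.
The firm minimizes its loss by shutting down and losing only its fixed cost of €417.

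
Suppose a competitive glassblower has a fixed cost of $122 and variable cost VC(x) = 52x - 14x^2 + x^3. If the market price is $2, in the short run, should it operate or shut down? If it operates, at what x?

From TC, MC = TC'(x) = 52 - 28x + 3x^2 and AVC = VC/x = 52 - 14x + x^2.
AVC is minimized where dAVC/dx = -14 + 2x = 0, at x = 7; min AVC = 52 - 14·7 + 7^2 = $3.
P = $2 lies below min AVC = $3; no output level covers variable cost.
The firm minimizes its loss by shutting down and losing only its fixed cost of $122.

Shut down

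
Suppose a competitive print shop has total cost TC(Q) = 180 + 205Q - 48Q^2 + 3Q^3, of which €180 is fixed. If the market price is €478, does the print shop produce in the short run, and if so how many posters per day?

Produce at Q = 13

From TC, MC = TC'(Q) = 205 - 96Q + 9Q^2 and AVC = VC/Q = 205 - 48Q + 3Q^2.
AVC is minimized where dAVC/dQ = -48 + 6Q = 0, at Q = 8; min AVC = 205 - 48·8 + 3·8^2 = €13.
Because €478 ≥ €13, revenue can cover variable cost; the firm operates.
Solving P = MC: -273 - 96Q + 9Q^2 = 0 ⇒ Q = -7/3 or 13. On the upward-sloping branch, Q* = 13.
Check: AVC at Q = 13 is €88 ≤ P, so revenue covers variable cost.
Profit = P·Q − TC = 478·13 − 1324 = €4890.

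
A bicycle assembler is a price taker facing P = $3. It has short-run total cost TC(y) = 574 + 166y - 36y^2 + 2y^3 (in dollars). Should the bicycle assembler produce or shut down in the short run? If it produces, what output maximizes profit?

Shut down

Variable cost is VC = 166y - 36y^2 + 2y^3, so AVC = VC/y = 166 - 36y + 2y^2 and MC = dTC/dy = 166 - 72y + 6y^2.
AVC hits its minimum where MC = AVC, at y = 9, giving min AVC = 166 - 36·9 + 2·9^2 = $4.
With P < min AVC ($3 < $4), every unit sold adds to the loss.
Shutting down limits the loss to fixed cost, $574.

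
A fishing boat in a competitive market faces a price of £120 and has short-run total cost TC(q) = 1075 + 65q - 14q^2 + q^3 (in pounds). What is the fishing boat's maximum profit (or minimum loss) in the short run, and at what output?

AVC = 65 - 14q + q^2; min AVC = £16 at q = 7. Since P = £120 ≥ min AVC, the firm produces.
With MC = 65 - 28q + 3q^2, P = MC on the upward-sloping part at q* = 11.
TR = 120·11 = 1320. TC = 1075 + 352 = 1427. Profit = 1320 − 1427 = -£107.
Shutting down would mean losing the fixed cost of £1075, so operating at a loss of £107 is better by £968.

Profit = -£107 at q = 11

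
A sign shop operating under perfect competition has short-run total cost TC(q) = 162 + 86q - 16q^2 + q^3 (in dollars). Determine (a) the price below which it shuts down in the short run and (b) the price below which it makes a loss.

Shutdown price = $22; break-even price = $41

AVC = 86 - 16q + q^2; minimized at q = 8, giving min AVC = $22. That is the shutdown price.
ATC = 162/q + 86 - 16q + q^2. Setting dATC/dq = −162/q^2 − 16 + 2q = 0 gives q = 9 (since 2·9^3 − 16·9^2 = 162).
min ATC = 162/9 + 86 − 16·9 + 9^2 = $41. That is the break-even price.
For $22 ≤ P < $41 the firm produces at a loss; below $22 it shuts down.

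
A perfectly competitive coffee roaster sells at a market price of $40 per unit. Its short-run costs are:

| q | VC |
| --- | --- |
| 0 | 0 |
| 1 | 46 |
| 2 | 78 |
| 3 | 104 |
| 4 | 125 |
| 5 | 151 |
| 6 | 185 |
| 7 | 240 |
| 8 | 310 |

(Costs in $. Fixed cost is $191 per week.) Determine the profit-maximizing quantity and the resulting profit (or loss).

Compute π = P·q − TC at each output: q=0: -191; q=1: -197; q=2: -189; q=3: -175; q=4: -156; q=5: -142; q=6: -136; q=7: -151; q=8: -181.
Profit is maximized at q = 6. AVC there is 185/6 = $30.83 ≤ P, so producing beats shutting down (which would give -$191).

q = 6; profit = -$136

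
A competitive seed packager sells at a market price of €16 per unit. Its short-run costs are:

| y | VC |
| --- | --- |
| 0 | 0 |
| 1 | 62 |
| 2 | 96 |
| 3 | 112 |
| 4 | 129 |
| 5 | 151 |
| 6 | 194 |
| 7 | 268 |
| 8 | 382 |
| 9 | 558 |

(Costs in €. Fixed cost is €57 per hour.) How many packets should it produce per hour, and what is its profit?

y = 0 (shut down); profit = -€57

Compute π = P·y − TC at each output: y=0: -57; y=1: -103; y=2: -121; y=3: -121; y=4: -122; y=5: -128; y=6: -155; y=7: -213; y=8: -311; y=9: -471.
Profit is highest at y = 0. Equivalently, the lowest AVC in the table is 151/5 ≈ €30.20 at y = 5, and P = €16 falls below it — price never covers variable cost, so the firm shuts down and loses only its fixed cost.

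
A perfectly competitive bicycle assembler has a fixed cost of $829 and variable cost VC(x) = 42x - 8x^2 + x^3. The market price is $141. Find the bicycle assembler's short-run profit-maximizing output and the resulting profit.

AVC = 42 - 8x + x^2 has its minimum $26 at x = 4; price $141 clears that bar, so the firm operates.
MC = 42 - 16x + 3x^2. Setting P = MC and taking the root on the rising branch gives x* = 9.
TR = 141·9 = 1269. TC = 829 + 459 = 1288. Profit = 1269 − 1288 = -$19.
That loss of $19 beats the $829 the firm would lose by shutting down; producing recovers $810 of fixed cost.

Profit = -$19 at x = 9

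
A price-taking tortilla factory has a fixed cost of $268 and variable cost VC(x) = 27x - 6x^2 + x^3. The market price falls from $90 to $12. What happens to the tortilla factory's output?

Output falls from 7 to 0 (the firm shuts down)

MC = 27 - 12x + 3x^2; the shutdown threshold is min AVC = $18 (at x = 3).
At P = $90 ≥ min AVC, set P = MC on the rising branch: x = 7.
At P = $12 < min AVC = $18, price no longer covers variable cost at any output, so the firm shuts down: x = 0.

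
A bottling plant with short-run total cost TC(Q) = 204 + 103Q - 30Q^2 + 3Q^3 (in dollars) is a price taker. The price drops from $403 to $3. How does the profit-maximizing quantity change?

Output falls from 10 to 0 (the firm shuts down)

MC = 103 - 60Q + 9Q^2; the shutdown threshold is min AVC = $28 (at Q = 5).
With P = $403 above the shutdown price, P = MC gives Q = 10.
At P = $3 < min AVC = $28, price no longer covers variable cost at any output, so the firm shuts down: Q = 0.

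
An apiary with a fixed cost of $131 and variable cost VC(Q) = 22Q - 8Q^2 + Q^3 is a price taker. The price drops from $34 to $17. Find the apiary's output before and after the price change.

Output falls from 6 to 5

AVC = 22 - 8Q + Q^2, minimized at Q = 4 where min AVC = $6. MC = 22 - 16Q + 3Q^2.
At P = $34 ≥ min AVC, set P = MC on the rising branch: Q = 6.
At P = $17 ≥ min AVC, set P = MC: Q = 5. The firm stays open but cuts output.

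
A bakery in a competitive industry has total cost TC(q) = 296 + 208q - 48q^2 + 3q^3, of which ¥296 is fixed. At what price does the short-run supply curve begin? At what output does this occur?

The shutdown price is the minimum of AVC. VC = 208q - 48q^2 + 3q^3, so AVC = 208 - 48q + 3q^2.
At the minimum of AVC, MC = AVC. MC = 208 - 96q + 9q^2; setting MC = AVC gives 6q^2 - 48q = 0, so q = 8. min AVC = 16.
For P < ¥16 the firm produces nothing.

¥16 per unit, at q = 8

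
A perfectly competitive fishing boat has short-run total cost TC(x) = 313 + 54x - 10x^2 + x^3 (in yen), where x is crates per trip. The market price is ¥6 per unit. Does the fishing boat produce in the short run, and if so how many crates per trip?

Shut down

From TC, MC = TC'(x) = 54 - 20x + 3x^2 and AVC = VC/x = 54 - 10x + x^2.
AVC hits its minimum where MC = AVC, at x = 5, giving min AVC = 54 - 10·5 + 5^2 = ¥29.
With P < min AVC (¥6 < ¥29), every unit sold adds to the loss.
The firm minimizes its loss by shutting down and losing only its fixed cost of ¥313.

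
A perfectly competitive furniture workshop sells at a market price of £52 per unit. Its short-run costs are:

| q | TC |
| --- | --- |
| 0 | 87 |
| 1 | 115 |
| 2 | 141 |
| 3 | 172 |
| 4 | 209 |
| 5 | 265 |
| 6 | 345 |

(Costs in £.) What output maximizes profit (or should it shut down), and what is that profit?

q = 4; profit = -£1

Profit at each row (π = 52q − TC): q=0: -87; q=1: -63; q=2: -37; q=3: -16; q=4: -1; q=5: -5; q=6: -33.
Profit is maximized at q = 4. AVC there is 122/4 = £30.50 ≤ P, so producing beats shutting down (which would give -£87).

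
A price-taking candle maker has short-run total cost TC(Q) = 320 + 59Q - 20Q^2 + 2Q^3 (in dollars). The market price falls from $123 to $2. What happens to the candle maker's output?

Output falls from 8 to 0 (the firm shuts down)

AVC = 59 - 20Q + 2Q^2, minimized at Q = 5 where min AVC = $9. MC = 59 - 40Q + 6Q^2.
At P = $123 ≥ min AVC, set P = MC on the rising branch: Q = 8.
At P = $2 < min AVC = $9, price no longer covers variable cost at any output, so the firm shuts down: Q = 0.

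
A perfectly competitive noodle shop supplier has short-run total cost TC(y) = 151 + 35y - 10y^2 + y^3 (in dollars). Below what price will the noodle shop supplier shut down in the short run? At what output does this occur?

$10 per unit, at y = 5

The shutdown price is the minimum of AVC. VC = 35y - 10y^2 + y^3, so AVC = 35 - 10y + y^2.
At the minimum of AVC, MC = AVC. MC = 35 - 20y + 3y^2; setting MC = AVC gives 2y^2 - 10y = 0, so y = 5. min AVC = 10.
The firm shuts down for any P below $10.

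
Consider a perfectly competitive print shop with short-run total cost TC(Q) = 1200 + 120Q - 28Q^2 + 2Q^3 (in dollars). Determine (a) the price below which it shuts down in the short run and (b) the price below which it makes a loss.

AVC = 120 - 28Q + 2Q^2; minimized at Q = 7, giving min AVC = $22. That is the shutdown price.
ATC = 1200/Q + 120 - 28Q + 2Q^2. Setting dATC/dQ = −1200/Q^2 − 28 + 4Q = 0 gives Q = 10 (since 4·10^3 − 28·10^2 = 1200).
min ATC = 1200/10 + 120 − 28·10 + 2·10^2 = $160. That is the break-even price.
Between these two prices the firm operates at a loss; above $160 it earns a profit.

Shutdown price = $22; break-even price = $160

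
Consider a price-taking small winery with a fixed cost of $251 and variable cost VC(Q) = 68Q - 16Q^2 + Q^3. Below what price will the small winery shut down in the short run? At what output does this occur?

Short-run supply begins at min AVC. From VC = 68Q - 16Q^2 + Q^3, AVC = 68 - 16Q + Q^2.
At the minimum of AVC, MC = AVC. MC = 68 - 32Q + 3Q^2; setting MC = AVC gives 2Q^2 - 16Q = 0, so Q = 8. min AVC = 4.
For P < $4 the firm produces nothing.

$4 per unit, at Q = 8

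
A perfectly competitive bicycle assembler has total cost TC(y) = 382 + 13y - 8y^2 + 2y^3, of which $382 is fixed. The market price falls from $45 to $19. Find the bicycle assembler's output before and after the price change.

AVC = 13 - 8y + 2y^2, minimized at y = 2 where min AVC = $5. MC = 13 - 16y + 6y^2.
At P = $45 ≥ min AVC, set P = MC on the rising branch: y = 4.
At P = $19 ≥ min AVC, set P = MC: y = 3. The firm stays open but cuts output.

Output falls from 4 to 3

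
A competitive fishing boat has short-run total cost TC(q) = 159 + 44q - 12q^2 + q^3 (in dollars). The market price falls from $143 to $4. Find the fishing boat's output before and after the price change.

Output falls from 11 to 0 (the firm shuts down)

MC = 44 - 24q + 3q^2; the shutdown threshold is min AVC = $8 (at q = 6).
At P = $143 ≥ min AVC, set P = MC on the rising branch: q = 11.
At P = $4 < min AVC = $8, price no longer covers variable cost at any output, so the firm shuts down: q = 0.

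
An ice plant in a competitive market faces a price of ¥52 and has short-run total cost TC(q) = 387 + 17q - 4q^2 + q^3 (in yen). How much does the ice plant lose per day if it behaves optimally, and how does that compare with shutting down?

Profit = -¥237 at q = 5

AVC = 17 - 4q + q^2; min AVC = ¥13 at q = 2. Since P = ¥52 ≥ min AVC, the firm produces.
MC = 17 - 8q + 3q^2. Setting P = MC and taking the root on the rising branch gives q* = 5.
TR = 52·5 = 260. TC = 387 + 110 = 497. Profit = 260 − 497 = -¥237.
That loss of ¥237 beats the ¥387 the firm would lose by shutting down; producing recovers ¥150 of fixed cost.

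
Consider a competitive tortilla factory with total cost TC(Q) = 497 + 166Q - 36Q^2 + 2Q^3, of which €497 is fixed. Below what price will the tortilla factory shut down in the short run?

€4 per unit

The firm shuts down when price falls below the minimum of average variable cost. AVC = VC/Q = 166 - 36Q + 2Q^2.
dAVC/dQ = -36 + 4Q = 0 gives Q = 9. min AVC = 166 - 36·9 + 2·9^2 = 4.
For P < €4 the firm produces nothing.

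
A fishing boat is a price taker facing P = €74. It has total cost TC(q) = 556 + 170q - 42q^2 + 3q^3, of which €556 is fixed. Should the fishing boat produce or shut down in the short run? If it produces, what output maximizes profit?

From TC, MC = TC'(q) = 170 - 84q + 9q^2 and AVC = VC/q = 170 - 42q + 3q^2.
The AVC parabola has its vertex at q = 42/6 = 7, where AVC = 170 - 42·7 + 3·7^2 = €23.
Because €74 ≥ €23, revenue can cover variable cost; the firm operates.
Set P = MC: 74 = 170 - 84q + 9q^2 → 96 - 84q + 9q^2 = 0. The roots are q = 4/3 and q = 8; the profit-maximizing output is on the rising part of MC, so q* = 8.
Check: AVC at q = 8 is €26 ≤ P, so revenue covers variable cost.
Profit = P·q − TC = 74·8 − 764 = -€172, a loss, but smaller than the €556 fixed cost the firm would lose by shutting down.

Produce at q = 8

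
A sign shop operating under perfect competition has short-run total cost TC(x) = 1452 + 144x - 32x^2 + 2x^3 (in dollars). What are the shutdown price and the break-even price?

Shutdown price = min AVC. AVC = 144 - 32x + 2x^2, with vertex at x = 8 and minimum $16.
ATC = 1452/x + 144 - 32x + 2x^2. Setting dATC/dx = −1452/x^2 − 32 + 4x = 0 gives x = 11 (since 4·11^3 − 32·11^2 = 1452).
min ATC = 1452/11 + 144 − 32·11 + 2·11^2 = $166. That is the break-even price.
Between these two prices the firm operates at a loss; above $166 it earns a profit.

Shutdown price = $16; break-even price = $166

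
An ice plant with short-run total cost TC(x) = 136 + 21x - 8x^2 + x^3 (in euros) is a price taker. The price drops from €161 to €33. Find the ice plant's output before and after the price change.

AVC = 21 - 8x + x^2, minimized at x = 4 where min AVC = €5. MC = 21 - 16x + 3x^2.
At P = €161 ≥ min AVC, set P = MC on the rising branch: x = 10.
At P = €33 ≥ min AVC, set P = MC: x = 6. The firm stays open but cuts output.

Output falls from 10 to 6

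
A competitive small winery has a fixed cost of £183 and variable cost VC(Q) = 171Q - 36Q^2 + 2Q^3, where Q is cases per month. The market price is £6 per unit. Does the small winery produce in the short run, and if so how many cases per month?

Shut down

Strip out fixed cost: VC = 171Q - 36Q^2 + 2Q^3. Then AVC = 171 - 36Q + 2Q^2 and MC = 171 - 72Q + 6Q^2.
AVC is minimized where dAVC/dQ = -36 + 4Q = 0, at Q = 9; min AVC = 171 - 36·9 + 2·9^2 = £9.
P = £6 lies below min AVC = £9; no output level covers variable cost.
The firm minimizes its loss by shutting down and losing only its fixed cost of £183.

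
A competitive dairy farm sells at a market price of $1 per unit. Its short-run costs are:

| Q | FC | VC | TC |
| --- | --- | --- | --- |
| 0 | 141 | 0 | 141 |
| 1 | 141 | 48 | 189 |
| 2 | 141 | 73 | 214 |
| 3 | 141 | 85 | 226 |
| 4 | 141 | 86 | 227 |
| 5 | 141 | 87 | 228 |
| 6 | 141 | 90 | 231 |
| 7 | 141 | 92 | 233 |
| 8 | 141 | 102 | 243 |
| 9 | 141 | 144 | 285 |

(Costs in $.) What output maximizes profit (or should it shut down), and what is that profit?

Profit at each row (π = 1Q − TC): Q=0: -141; Q=1: -188; Q=2: -212; Q=3: -223; Q=4: -223; Q=5: -223; Q=6: -225; Q=7: -226; Q=8: -235; Q=9: -276.
Profit is highest at Q = 0. Equivalently, the lowest AVC in the table is 102/8 ≈ $12.75 at Q = 8, and P = $1 falls below it — price never covers variable cost, so the firm shuts down and loses only its fixed cost.

Q = 0 (shut down); profit = -$141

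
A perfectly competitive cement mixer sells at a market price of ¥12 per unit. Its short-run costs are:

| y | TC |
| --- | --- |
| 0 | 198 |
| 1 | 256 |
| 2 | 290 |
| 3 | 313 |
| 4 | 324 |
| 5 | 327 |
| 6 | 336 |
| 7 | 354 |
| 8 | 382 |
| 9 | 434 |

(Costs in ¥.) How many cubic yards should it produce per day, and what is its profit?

Profit at each row (π = 12y − TC): y=0: -198; y=1: -244; y=2: -266; y=3: -277; y=4: -276; y=5: -267; y=6: -264; y=7: -270; y=8: -286; y=9: -326.
Profit is highest at y = 0. Equivalently, the lowest AVC in the table is 156/7 ≈ ¥22.29 at y = 7, and P = ¥12 falls below it — price never covers variable cost, so the firm shuts down and loses only its fixed cost.

y = 0 (shut down); profit = -¥198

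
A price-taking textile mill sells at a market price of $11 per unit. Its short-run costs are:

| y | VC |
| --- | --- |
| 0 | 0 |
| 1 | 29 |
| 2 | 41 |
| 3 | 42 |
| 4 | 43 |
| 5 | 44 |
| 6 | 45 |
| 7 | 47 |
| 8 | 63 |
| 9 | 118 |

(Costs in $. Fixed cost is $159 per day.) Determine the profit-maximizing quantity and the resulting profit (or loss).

Tabulate TR − TC: y=0: -159; y=1: -177; y=2: -178; y=3: -168; y=4: -158; y=5: -148; y=6: -138; y=7: -129; y=8: -134; y=9: -178.
Profit is maximized at y = 7. AVC there is 47/7 = $6.71 ≤ P, so producing beats shutting down (which would give -$159).

y = 7; profit = -$129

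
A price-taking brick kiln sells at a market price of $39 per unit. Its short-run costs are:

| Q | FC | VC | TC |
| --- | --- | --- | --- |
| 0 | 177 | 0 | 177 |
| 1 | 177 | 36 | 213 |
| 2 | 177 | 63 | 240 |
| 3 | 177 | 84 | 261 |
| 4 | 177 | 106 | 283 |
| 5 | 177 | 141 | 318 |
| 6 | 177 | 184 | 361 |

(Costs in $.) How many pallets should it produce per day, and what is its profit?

Profit at each row (π = 39Q − TC): Q=0: -177; Q=1: -174; Q=2: -162; Q=3: -144; Q=4: -127; Q=5: -123; Q=6: -127.
Profit is maximized at Q = 5. AVC there is 141/5 = $28.20 ≤ P, so producing beats shutting down (which would give -$177).

Q = 5; profit = -$123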